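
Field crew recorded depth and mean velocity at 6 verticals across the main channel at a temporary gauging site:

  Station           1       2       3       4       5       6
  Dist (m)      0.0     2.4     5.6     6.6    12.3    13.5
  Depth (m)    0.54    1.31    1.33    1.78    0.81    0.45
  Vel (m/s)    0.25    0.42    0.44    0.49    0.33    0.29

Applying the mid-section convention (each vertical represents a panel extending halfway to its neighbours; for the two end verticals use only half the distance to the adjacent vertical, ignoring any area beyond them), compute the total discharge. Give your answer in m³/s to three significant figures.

6.85 m³/s

w_1 = (2.4 − 0.0)/2 = 1.2 m; q_1 = 0.25 × 0.54 × 1.2 = 0.1620 m³/s
w_2 = (5.6 − 0.0)/2 = 2.8 m; q_2 = 0.42 × 1.31 × 2.8 = 1.541 m³/s
w_3 = (6.6 − 2.4)/2 = 2.1 m; q_3 = 0.44 × 1.33 × 2.1 = 1.229 m³/s
w_4 = (12.3 − 5.6)/2 = 3.35 m; q_4 = 0.49 × 1.78 × 3.35 = 2.922 m³/s
w_5 = (13.5 − 6.6)/2 = 3.45 m; q_5 = 0.33 × 0.81 × 3.45 = 0.9222 m³/s
w_6 = (13.5 − 12.3)/2 = 0.6 m; q_6 = 0.29 × 0.45 × 0.6 = 0.07830 m³/s
Q = Σ qᵢ = 6.854 m³/s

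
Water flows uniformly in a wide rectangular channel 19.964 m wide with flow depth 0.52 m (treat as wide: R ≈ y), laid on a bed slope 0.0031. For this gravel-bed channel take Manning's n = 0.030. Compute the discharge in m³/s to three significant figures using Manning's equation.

A = b·y = 19.964 × 0.52 = 10.38 m²
Wide channel: R ≈ y = 0.52 m
Q = (1/n)·A·R^(2/3)·S^(1/2) = (1/0.030) × 10.38 × 0.5200^(2/3) × 0.0031^(1/2) = 12.46 m³/s

12.5 m³/s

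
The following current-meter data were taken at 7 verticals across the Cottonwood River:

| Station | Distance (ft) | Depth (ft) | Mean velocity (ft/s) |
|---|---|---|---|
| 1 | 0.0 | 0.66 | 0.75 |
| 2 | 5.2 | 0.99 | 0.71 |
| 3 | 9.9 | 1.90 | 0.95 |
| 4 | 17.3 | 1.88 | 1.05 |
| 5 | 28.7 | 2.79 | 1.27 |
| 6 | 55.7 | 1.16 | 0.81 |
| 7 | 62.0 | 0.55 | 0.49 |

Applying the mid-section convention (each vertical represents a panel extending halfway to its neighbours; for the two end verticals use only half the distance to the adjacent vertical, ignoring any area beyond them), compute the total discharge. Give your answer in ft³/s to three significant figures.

w_1 = (5.2 − 0.0)/2 = 2.6 ft; q_1 = 0.75 × 0.66 × 2.6 = 1.287 ft³/s
w_2 = (9.9 − 0.0)/2 = 4.95 ft; q_2 = 0.71 × 0.99 × 4.95 = 3.479 ft³/s
w_3 = (17.3 − 5.2)/2 = 6.05 ft; q_3 = 0.95 × 1.90 × 6.05 = 10.92 ft³/s
w_4 = (28.7 − 9.9)/2 = 9.4 ft; q_4 = 1.05 × 1.88 × 9.4 = 18.56 ft³/s
w_5 = (55.7 − 17.3)/2 = 19.2 ft; q_5 = 1.27 × 2.79 × 19.2 = 68.03 ft³/s
w_6 = (62.0 − 28.7)/2 = 16.65 ft; q_6 = 0.81 × 1.16 × 16.65 = 15.64 ft³/s
w_7 = (62.0 − 55.7)/2 = 3.15 ft; q_7 = 0.49 × 0.55 × 3.15 = 0.8489 ft³/s
Q = Σ qᵢ = 118.8 ft³/s

119 ft³/s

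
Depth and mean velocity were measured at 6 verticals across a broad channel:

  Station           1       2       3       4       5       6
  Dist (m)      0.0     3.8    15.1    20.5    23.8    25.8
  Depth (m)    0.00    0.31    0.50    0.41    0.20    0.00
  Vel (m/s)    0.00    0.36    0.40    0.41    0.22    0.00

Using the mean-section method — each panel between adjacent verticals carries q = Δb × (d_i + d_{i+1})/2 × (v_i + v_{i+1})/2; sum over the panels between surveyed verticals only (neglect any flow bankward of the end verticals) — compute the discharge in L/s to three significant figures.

3180 L/s

Panel 1-2: Δb = 3.8 m, d̄ = (0.00+0.31)/2 = 0.155, v̄ = (0.00+0.36)/2 = 0.18 → q = 3.8×0.155×0.18 = 0.1060 m³/s
Panel 2-3: Δb = 11.3 m, d̄ = (0.31+0.50)/2 = 0.405, v̄ = (0.36+0.40)/2 = 0.38 → q = 11.3×0.405×0.38 = 1.739 m³/s
Panel 3-4: Δb = 5.4 m, d̄ = (0.50+0.41)/2 = 0.455, v̄ = (0.40+0.41)/2 = 0.405 → q = 5.4×0.455×0.405 = 0.9951 m³/s
Panel 4-5: Δb = 3.3 m, d̄ = (0.41+0.20)/2 = 0.305, v̄ = (0.41+0.22)/2 = 0.315 → q = 3.3×0.305×0.315 = 0.3170 m³/s
Panel 5-6: Δb = 2 m, d̄ = (0.20+0.00)/2 = 0.1, v̄ = (0.22+0.00)/2 = 0.11 → q = 2×0.1×0.11 = 0.02200 m³/s
Q = Σ q = 3.179 m³/s
= 3.179 × 1000 = 3179 L/s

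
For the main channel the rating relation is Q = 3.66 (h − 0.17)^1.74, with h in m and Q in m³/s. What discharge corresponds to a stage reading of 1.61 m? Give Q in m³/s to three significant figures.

Q = 3.66 × (1.61 − 0.17)^1.74 = 3.66 × 1.44^1.74 = 6.903 m³/s

6.90 m³/s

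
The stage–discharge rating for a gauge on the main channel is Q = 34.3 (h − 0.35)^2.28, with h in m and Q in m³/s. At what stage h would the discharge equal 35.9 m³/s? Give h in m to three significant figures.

1.37 m

h − h₀ = (Q/C)^(1/b) = (35.9/34.3)^(1/2.28) = 1.020 m
h = 0.35 + 1.020 = 1.370 m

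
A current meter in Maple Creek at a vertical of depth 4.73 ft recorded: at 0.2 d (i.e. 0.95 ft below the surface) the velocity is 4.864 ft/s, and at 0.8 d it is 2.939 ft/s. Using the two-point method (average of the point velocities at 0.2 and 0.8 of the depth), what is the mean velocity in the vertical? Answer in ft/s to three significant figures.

3.90 ft/s

v̄ = (4.864 + 2.939) / 2 = 3.902 ft/s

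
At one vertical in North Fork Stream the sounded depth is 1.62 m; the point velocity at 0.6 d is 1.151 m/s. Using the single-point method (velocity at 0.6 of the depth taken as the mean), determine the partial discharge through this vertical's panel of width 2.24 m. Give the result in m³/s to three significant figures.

4.18 m³/s

v̄ = v₀.₆ = 1.151 m/s
q = v̄ × d × w = 1.151 × 1.62 × 2.24 = 4.177 m³/s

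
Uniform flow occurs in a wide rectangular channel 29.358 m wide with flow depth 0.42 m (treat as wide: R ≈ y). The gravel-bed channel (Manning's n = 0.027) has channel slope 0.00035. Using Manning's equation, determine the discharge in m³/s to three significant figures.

A = b·y = 29.358 × 0.42 = 12.33 m²
Wide channel: R ≈ y = 0.42 m
Q = (1/n)·A·R^(2/3)·S^(1/2) = (1/0.027) × 12.33 × 0.4200^(2/3) × 0.00035^(1/2) = 4.792 m³/s

4.79 m³/s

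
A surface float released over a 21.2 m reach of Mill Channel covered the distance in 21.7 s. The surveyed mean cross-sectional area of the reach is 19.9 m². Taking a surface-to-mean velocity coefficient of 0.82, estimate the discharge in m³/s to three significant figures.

15.9 m³/s

v_surface = L / t̄ = 21.2 / 21.7 = 0.9770 m/s
v_mean = 0.82 × 0.9770 = 0.8011 m/s
Q = A × v_mean = 19.9 × 0.8011 = 15.94 m³/s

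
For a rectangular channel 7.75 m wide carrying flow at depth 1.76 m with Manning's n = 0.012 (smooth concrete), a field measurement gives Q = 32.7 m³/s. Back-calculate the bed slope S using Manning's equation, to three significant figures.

0.000642

A = b·y = 7.75 × 1.76 = 13.64 m²
P = b + 2y = 7.75 + 2×1.76 = 11.27 m
R = A/P = 13.64/11.27 = 1.210 m
S = (Q·n / (1·A·R^(2/3)))² = (32.7×0.012 / (1×13.64×1.136))² = 0.0006417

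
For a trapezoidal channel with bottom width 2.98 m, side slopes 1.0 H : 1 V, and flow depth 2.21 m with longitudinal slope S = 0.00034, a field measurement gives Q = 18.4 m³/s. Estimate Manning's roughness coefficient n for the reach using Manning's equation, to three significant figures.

0.0133

A = (b + z·y)·y = (2.98 + 1.0×2.21)×2.21 = 11.47 m²
P = b + 2y√(1+z²) = 2.98 + 2×2.21×√(1+1.0²) = 9.231 m
R = A/P = 11.47/9.231 = 1.243 m
n = (1/Q)·A·R^(2/3)·S^(1/2) = (1/18.4) × 11.47 × 1.156 × 0.01844 = 0.01328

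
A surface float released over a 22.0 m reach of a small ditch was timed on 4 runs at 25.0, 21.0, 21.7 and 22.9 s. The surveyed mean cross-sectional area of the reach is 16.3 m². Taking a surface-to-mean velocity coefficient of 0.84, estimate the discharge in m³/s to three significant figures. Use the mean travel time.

13.3 m³/s

t̄ = (25.0 + 21.0 + 21.7 + 22.9) / 4 = 22.65 s
v_surface = L / t̄ = 22.0 / 22.65 = 0.9713 m/s
v_mean = 0.84 × 0.9713 = 0.8159 m/s
Q = A × v_mean = 16.3 × 0.8159 = 13.30 m³/s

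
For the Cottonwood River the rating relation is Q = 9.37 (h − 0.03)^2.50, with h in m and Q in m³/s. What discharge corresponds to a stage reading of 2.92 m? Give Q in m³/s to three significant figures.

Q = 9.37 × (2.92 − 0.03)^2.50 = 9.37 × 2.89^2.50 = 133.0 m³/s

133 m³/s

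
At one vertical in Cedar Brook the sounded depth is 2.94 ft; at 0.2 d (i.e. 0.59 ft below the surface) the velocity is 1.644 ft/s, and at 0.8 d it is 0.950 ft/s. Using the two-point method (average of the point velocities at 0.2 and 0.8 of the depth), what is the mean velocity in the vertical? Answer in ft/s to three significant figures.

1.30 ft/s

v̄ = (1.644 + 0.950) / 2 = 1.297 ft/s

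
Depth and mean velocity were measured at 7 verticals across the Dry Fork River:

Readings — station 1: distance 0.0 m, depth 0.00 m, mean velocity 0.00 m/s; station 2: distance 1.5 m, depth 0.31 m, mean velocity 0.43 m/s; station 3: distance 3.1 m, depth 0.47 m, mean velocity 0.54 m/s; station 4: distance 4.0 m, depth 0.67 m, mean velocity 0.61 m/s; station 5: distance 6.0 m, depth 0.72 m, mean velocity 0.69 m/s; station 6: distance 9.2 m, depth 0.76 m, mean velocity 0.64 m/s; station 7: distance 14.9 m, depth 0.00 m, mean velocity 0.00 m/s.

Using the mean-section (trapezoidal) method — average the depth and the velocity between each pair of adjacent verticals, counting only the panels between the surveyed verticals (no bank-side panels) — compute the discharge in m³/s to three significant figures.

Panel 1-2: Δb = 1.5 m, d̄ = (0.00+0.31)/2 = 0.155, v̄ = (0.00+0.43)/2 = 0.215 → q = 1.5×0.155×0.215 = 0.04999 m³/s
Panel 2-3: Δb = 1.6 m, d̄ = (0.31+0.47)/2 = 0.39, v̄ = (0.43+0.54)/2 = 0.485 → q = 1.6×0.39×0.485 = 0.3026 m³/s
Panel 3-4: Δb = 0.9 m, d̄ = (0.47+0.67)/2 = 0.57, v̄ = (0.54+0.61)/2 = 0.575 → q = 0.9×0.57×0.575 = 0.2950 m³/s
Panel 4-5: Δb = 2 m, d̄ = (0.67+0.72)/2 = 0.695, v̄ = (0.61+0.69)/2 = 0.65 → q = 2×0.695×0.65 = 0.9035 m³/s
Panel 5-6: Δb = 3.2 m, d̄ = (0.72+0.76)/2 = 0.74, v̄ = (0.69+0.64)/2 = 0.665 → q = 3.2×0.74×0.665 = 1.575 m³/s
Panel 6-7: Δb = 5.7 m, d̄ = (0.76+0.00)/2 = 0.38, v̄ = (0.64+0.00)/2 = 0.32 → q = 5.7×0.38×0.32 = 0.6931 m³/s
Q = Σ q = 3.819 m³/s

3.82 m³/s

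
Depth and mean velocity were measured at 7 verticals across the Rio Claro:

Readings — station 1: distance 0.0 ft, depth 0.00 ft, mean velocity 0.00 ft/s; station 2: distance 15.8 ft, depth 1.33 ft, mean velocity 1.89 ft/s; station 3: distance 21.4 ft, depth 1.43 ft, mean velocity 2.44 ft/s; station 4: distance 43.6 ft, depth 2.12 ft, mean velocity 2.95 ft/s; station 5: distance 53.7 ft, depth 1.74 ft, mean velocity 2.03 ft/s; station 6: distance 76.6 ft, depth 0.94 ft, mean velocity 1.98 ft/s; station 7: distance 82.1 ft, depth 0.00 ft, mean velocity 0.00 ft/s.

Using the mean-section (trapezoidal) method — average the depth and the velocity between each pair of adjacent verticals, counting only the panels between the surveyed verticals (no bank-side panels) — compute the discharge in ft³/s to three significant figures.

245 ft³/s

Panel 1-2: Δb = 15.8 ft, d̄ = (0.00+1.33)/2 = 0.665, v̄ = (0.00+1.89)/2 = 0.945 → q = 15.8×0.665×0.945 = 9.929 ft³/s
Panel 2-3: Δb = 5.6 ft, d̄ = (1.33+1.43)/2 = 1.38, v̄ = (1.89+2.44)/2 = 2.165 → q = 5.6×1.38×2.165 = 16.73 ft³/s
Panel 3-4: Δb = 22.2 ft, d̄ = (1.43+2.12)/2 = 1.775, v̄ = (2.44+2.95)/2 = 2.695 → q = 22.2×1.775×2.695 = 106.2 ft³/s
Panel 4-5: Δb = 10.1 ft, d̄ = (2.12+1.74)/2 = 1.93, v̄ = (2.95+2.03)/2 = 2.49 → q = 10.1×1.93×2.49 = 48.54 ft³/s
Panel 5-6: Δb = 22.9 ft, d̄ = (1.74+0.94)/2 = 1.34, v̄ = (2.03+1.98)/2 = 2.005 → q = 22.9×1.34×2.005 = 61.53 ft³/s
Panel 6-7: Δb = 5.5 ft, d̄ = (0.94+0.00)/2 = 0.47, v̄ = (1.98+0.00)/2 = 0.99 → q = 5.5×0.47×0.99 = 2.559 ft³/s
Q = Σ q = 245.5 ft³/s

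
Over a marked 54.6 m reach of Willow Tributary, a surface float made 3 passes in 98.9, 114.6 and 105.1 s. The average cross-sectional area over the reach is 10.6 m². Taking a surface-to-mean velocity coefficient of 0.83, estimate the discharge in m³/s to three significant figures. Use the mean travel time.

t̄ = (98.9 + 114.6 + 105.1) / 3 = 106.2 s
v_surface = L / t̄ = 54.6 / 106.2 = 0.5141 m/s
v_mean = 0.83 × 0.5141 = 0.4267 m/s
Q = A × v_mean = 10.6 × 0.4267 = 4.523 m³/s

4.52 m³/s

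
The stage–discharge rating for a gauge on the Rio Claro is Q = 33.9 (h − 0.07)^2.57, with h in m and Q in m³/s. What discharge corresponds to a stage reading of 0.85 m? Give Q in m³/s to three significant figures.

Q = 33.9 × (0.85 − 0.07)^2.57 = 33.9 × 0.78^2.57 = 17.90 m³/s

17.9 m³/s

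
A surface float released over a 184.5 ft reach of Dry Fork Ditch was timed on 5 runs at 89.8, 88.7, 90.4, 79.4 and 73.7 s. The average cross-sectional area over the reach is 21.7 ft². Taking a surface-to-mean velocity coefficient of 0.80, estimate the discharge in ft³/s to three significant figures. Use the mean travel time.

t̄ = (89.8 + 88.7 + 90.4 + 79.4 + 73.7) / 5 = 84.4 s
v_surface = L / t̄ = 184.5 / 84.4 = 2.186 ft/s
v_mean = 0.80 × 2.186 = 1.749 ft/s
Q = A × v_mean = 21.7 × 1.749 = 37.95 ft³/s

37.9 ft³/s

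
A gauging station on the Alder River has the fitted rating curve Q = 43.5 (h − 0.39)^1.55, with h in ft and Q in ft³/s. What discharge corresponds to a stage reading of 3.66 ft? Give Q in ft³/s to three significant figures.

273 ft³/s

Q = 43.5 × (3.66 − 0.39)^1.55 = 43.5 × 3.27^1.55 = 272.9 ft³/s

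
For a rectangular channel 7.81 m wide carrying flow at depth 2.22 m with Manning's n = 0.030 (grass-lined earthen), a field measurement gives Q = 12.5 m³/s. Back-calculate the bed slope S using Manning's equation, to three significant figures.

0.000294

A = b·y = 7.81 × 2.22 = 17.34 m²
P = b + 2y = 7.81 + 2×2.22 = 12.25 m
R = A/P = 17.34/12.25 = 1.415 m
S = (Q·n / (1·A·R^(2/3)))² = (12.5×0.030 / (1×17.34×1.261))² = 0.0002944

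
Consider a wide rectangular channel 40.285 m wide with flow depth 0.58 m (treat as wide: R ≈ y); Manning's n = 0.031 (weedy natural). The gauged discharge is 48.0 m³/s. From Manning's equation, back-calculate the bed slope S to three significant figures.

0.00838

A = b·y = 40.285 × 0.58 = 23.37 m²
Wide channel: R ≈ y = 0.58 m
S = (Q·n / (1·A·R^(2/3)))² = (48.0×0.031 / (1×23.37×0.6955))² = 0.008385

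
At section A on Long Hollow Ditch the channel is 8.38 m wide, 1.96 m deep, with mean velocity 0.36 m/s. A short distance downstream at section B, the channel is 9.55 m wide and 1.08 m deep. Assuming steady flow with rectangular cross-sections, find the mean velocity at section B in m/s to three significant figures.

Q = A₁V₁ = (8.38×1.96) × 0.36 = 5.913 m³/s
A₂ = 9.55 × 1.08 = 10.31 m²
V₂ = Q/A₂ = 5.913/10.31 = 0.5733 m/s

0.573 m/s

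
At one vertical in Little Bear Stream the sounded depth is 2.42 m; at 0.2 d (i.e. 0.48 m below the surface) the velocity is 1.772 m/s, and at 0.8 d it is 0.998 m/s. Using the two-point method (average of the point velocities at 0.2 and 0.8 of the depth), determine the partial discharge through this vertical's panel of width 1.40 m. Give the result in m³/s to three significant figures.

4.69 m³/s

v̄ = (1.772 + 0.998) / 2 = 1.385 m/s
q = v̄ × d × w = 1.385 × 2.42 × 1.40 = 4.692 m³/s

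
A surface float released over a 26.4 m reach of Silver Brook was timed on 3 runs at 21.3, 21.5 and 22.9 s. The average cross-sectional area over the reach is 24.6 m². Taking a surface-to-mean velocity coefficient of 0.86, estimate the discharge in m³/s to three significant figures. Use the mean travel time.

25.5 m³/s

t̄ = (21.3 + 21.5 + 22.9) / 3 = 21.9 s
v_surface = L / t̄ = 26.4 / 21.9 = 1.205 m/s
v_mean = 0.86 × 1.205 = 1.037 m/s
Q = A × v_mean = 24.6 × 1.037 = 25.50 m³/s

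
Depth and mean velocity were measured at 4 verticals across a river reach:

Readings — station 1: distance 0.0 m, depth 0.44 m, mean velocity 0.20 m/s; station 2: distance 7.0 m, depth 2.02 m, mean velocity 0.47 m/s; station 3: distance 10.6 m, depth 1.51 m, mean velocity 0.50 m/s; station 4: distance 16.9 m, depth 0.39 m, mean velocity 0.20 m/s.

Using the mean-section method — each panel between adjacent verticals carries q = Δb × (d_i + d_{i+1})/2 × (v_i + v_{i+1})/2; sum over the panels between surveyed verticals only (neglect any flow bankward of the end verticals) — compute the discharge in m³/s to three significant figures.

8.06 m³/s

Panel 1-2: Δb = 7 m, d̄ = (0.44+2.02)/2 = 1.23, v̄ = (0.20+0.47)/2 = 0.335 → q = 7×1.23×0.335 = 2.884 m³/s
Panel 2-3: Δb = 3.6 m, d̄ = (2.02+1.51)/2 = 1.765, v̄ = (0.47+0.50)/2 = 0.485 → q = 3.6×1.765×0.485 = 3.082 m³/s
Panel 3-4: Δb = 6.3 m, d̄ = (1.51+0.39)/2 = 0.95, v̄ = (0.50+0.20)/2 = 0.35 → q = 6.3×0.95×0.35 = 2.095 m³/s
Q = Σ q = 8.061 m³/s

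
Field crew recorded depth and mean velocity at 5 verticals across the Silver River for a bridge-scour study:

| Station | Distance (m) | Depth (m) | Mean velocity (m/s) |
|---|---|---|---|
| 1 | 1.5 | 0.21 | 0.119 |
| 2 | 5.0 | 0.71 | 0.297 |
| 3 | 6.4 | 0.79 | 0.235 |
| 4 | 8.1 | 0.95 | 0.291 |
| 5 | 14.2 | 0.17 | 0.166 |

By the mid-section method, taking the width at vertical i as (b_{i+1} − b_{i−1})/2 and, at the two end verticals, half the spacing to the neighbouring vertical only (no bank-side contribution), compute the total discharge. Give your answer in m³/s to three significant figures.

w_1 = (5.0 − 1.5)/2 = 1.75 m; q_1 = 0.119 × 0.21 × 1.75 = 0.04373 m³/s
w_2 = (6.4 − 1.5)/2 = 2.45 m; q_2 = 0.297 × 0.71 × 2.45 = 0.5166 m³/s
w_3 = (8.1 − 5.0)/2 = 1.55 m; q_3 = 0.235 × 0.79 × 1.55 = 0.2878 m³/s
w_4 = (14.2 − 6.4)/2 = 3.9 m; q_4 = 0.291 × 0.95 × 3.9 = 1.078 m³/s
w_5 = (14.2 − 8.1)/2 = 3.05 m; q_5 = 0.166 × 0.17 × 3.05 = 0.08607 m³/s
Q = Σ qᵢ = 2.012 m³/s

2.01 m³/s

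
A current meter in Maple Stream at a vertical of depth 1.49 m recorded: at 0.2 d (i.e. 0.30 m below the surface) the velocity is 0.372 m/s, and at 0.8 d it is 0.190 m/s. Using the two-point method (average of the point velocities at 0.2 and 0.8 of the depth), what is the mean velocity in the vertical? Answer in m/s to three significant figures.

v̄ = (0.372 + 0.190) / 2 = 0.2810 m/s

0.281 m/s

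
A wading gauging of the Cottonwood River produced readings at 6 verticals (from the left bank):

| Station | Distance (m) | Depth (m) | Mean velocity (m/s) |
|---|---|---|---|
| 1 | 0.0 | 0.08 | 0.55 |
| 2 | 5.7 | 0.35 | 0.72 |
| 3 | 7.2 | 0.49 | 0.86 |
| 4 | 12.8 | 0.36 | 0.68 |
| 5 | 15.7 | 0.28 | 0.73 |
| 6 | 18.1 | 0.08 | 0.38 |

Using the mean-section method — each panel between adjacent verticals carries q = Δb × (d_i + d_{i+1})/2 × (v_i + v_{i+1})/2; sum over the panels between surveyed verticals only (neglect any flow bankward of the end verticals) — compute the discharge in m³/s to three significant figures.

Panel 1-2: Δb = 5.7 m, d̄ = (0.08+0.35)/2 = 0.215, v̄ = (0.55+0.72)/2 = 0.635 → q = 5.7×0.215×0.635 = 0.7782 m³/s
Panel 2-3: Δb = 1.5 m, d̄ = (0.35+0.49)/2 = 0.42, v̄ = (0.72+0.86)/2 = 0.79 → q = 1.5×0.42×0.79 = 0.4977 m³/s
Panel 3-4: Δb = 5.6 m, d̄ = (0.49+0.36)/2 = 0.425, v̄ = (0.86+0.68)/2 = 0.77 → q = 5.6×0.425×0.77 = 1.833 m³/s
Panel 4-5: Δb = 2.9 m, d̄ = (0.36+0.28)/2 = 0.32, v̄ = (0.68+0.73)/2 = 0.705 → q = 2.9×0.32×0.705 = 0.6542 m³/s
Panel 5-6: Δb = 2.4 m, d̄ = (0.28+0.08)/2 = 0.18, v̄ = (0.73+0.38)/2 = 0.555 → q = 2.4×0.18×0.555 = 0.2398 m³/s
Q = Σ q = 4.002 m³/s

4.00 m³/s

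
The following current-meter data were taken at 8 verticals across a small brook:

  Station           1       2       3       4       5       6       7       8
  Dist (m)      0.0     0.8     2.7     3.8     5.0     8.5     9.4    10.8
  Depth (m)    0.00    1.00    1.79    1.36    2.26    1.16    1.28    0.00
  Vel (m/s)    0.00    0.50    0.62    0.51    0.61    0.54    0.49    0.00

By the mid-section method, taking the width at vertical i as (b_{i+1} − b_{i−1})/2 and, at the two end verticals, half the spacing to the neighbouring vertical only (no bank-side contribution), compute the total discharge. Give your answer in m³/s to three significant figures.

8.48 m³/s

w_2 = (2.7 − 0.0)/2 = 1.35 m; q_2 = 0.50 × 1.00 × 1.35 = 0.6750 m³/s
w_3 = (3.8 − 0.8)/2 = 1.5 m; q_3 = 0.62 × 1.79 × 1.5 = 1.665 m³/s
w_4 = (5.0 − 2.7)/2 = 1.15 m; q_4 = 0.51 × 1.36 × 1.15 = 0.7976 m³/s
w_5 = (8.5 − 3.8)/2 = 2.35 m; q_5 = 0.61 × 2.26 × 2.35 = 3.240 m³/s
w_6 = (9.4 − 5.0)/2 = 2.2 m; q_6 = 0.54 × 1.16 × 2.2 = 1.378 m³/s
w_7 = (10.8 − 8.5)/2 = 1.15 m; q_7 = 0.49 × 1.28 × 1.15 = 0.7213 m³/s
Stations 1, 8 contribute zero (depth or velocity is 0).
Q = Σ qᵢ = 8.476 m³/s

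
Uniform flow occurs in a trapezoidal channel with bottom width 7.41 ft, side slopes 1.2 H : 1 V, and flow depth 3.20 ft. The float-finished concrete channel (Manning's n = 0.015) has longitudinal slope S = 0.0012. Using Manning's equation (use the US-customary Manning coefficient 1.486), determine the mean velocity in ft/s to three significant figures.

A = (b + z·y)·y = (7.41 + 1.2×3.20)×3.20 = 36.00 ft²
P = b + 2y√(1+z²) = 7.41 + 2×3.20×√(1+1.2²) = 17.41 ft
R = A/P = 36.00/17.41 = 2.068 ft
Q = (1.486/n)·A·R^(2/3)·S^(1/2) = (1.486/0.015) × 36.00 × 2.068^(2/3) × 0.0012^(1/2) = 200.5 ft³/s
V = Q/A = 200.5/36.00 = 5.571 ft/s

5.57 ft/s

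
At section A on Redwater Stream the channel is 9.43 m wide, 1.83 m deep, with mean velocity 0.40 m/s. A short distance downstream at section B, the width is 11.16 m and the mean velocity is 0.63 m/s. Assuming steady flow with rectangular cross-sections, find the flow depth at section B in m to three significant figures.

0.982 m

Q = A₁V₁ = (9.43×1.83) × 0.40 = 6.903 m³/s
d₂ = Q/(b₂ V₂) = 6.903/(11.16×0.63) = 0.9818 m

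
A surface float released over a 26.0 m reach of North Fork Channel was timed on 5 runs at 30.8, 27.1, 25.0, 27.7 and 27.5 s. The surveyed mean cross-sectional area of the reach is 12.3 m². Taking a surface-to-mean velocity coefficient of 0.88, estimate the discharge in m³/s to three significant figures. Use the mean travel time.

t̄ = (30.8 + 27.1 + 25.0 + 27.7 + 27.5) / 5 = 27.62 s
v_surface = L / t̄ = 26.0 / 27.62 = 0.9413 m/s
v_mean = 0.88 × 0.9413 = 0.8284 m/s
Q = A × v_mean = 12.3 × 0.8284 = 10.19 m³/s

10.2 m³/s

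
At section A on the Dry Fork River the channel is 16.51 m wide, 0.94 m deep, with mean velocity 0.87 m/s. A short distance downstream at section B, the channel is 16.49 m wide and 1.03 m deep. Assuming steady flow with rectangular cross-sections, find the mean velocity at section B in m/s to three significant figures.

0.795 m/s

Q = A₁V₁ = (16.51×0.94) × 0.87 = 13.50 m³/s
A₂ = 16.49 × 1.03 = 16.98 m²
V₂ = Q/A₂ = 13.50/16.98 = 0.7949 m/s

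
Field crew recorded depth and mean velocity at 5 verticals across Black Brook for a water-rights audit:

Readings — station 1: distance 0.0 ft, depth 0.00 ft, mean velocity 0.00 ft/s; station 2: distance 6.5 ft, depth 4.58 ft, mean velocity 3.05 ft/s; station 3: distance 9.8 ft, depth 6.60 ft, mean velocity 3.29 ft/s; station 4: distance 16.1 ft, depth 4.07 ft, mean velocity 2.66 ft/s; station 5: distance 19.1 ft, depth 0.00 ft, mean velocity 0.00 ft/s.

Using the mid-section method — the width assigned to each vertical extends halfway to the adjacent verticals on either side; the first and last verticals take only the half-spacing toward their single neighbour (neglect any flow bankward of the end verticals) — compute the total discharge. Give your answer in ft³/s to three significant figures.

w_2 = (9.8 − 0.0)/2 = 4.9 ft; q_2 = 3.05 × 4.58 × 4.9 = 68.45 ft³/s
w_3 = (16.1 − 6.5)/2 = 4.8 ft; q_3 = 3.29 × 6.60 × 4.8 = 104.2 ft³/s
w_4 = (19.1 − 9.8)/2 = 4.65 ft; q_4 = 2.66 × 4.07 × 4.65 = 50.34 ft³/s
Stations 1, 5 contribute zero (depth or velocity is 0).
Q = Σ qᵢ = 223.0 ft³/s

223 ft³/s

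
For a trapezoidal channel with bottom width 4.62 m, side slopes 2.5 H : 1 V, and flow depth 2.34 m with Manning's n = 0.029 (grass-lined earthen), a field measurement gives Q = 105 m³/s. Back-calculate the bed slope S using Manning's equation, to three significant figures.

A = (b + z·y)·y = (4.62 + 2.5×2.34)×2.34 = 24.50 m²
P = b + 2y√(1+z²) = 4.62 + 2×2.34×√(1+2.5²) = 17.22 m
R = A/P = 24.50/17.22 = 1.423 m
S = (Q·n / (1·A·R^(2/3)))² = (105×0.029 / (1×24.50×1.265))² = 0.009654

0.00965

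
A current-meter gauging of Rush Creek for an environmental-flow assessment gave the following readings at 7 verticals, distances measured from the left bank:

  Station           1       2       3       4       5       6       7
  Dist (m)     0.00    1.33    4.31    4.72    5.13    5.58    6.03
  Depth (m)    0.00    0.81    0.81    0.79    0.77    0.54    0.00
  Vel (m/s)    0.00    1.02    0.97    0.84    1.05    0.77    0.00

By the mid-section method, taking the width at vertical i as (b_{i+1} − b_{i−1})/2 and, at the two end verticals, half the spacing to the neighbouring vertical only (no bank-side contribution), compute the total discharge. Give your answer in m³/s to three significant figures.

3.92 m³/s

w_2 = (4.31 − 0.00)/2 = 2.155 m; q_2 = 1.02 × 0.81 × 2.155 = 1.780 m³/s
w_3 = (4.72 − 1.33)/2 = 1.695 m; q_3 = 0.97 × 0.81 × 1.695 = 1.332 m³/s
w_4 = (5.13 − 4.31)/2 = 0.41 m; q_4 = 0.84 × 0.79 × 0.41 = 0.2721 m³/s
w_5 = (5.58 − 4.72)/2 = 0.43 m; q_5 = 1.05 × 0.77 × 0.43 = 0.3477 m³/s
w_6 = (6.03 − 5.13)/2 = 0.45 m; q_6 = 0.77 × 0.54 × 0.45 = 0.1871 m³/s
Stations 1, 7 contribute zero (depth or velocity is 0).
Q = Σ qᵢ = 3.919 m³/s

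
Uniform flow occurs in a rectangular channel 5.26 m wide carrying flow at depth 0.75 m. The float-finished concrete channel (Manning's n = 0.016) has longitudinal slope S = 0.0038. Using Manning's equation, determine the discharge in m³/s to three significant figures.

A = b·y = 5.26 × 0.75 = 3.945 m²
P = b + 2y = 5.26 + 2×0.75 = 6.760 m
R = A/P = 3.945/6.760 = 0.5836 m
Q = (1/n)·A·R^(2/3)·S^(1/2) = (1/0.016) × 3.945 × 0.5836^(2/3) × 0.0038^(1/2) = 10.61 m³/s

10.6 m³/s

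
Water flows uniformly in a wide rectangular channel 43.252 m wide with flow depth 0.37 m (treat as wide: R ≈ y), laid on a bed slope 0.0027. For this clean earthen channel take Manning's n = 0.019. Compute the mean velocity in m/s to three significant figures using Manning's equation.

A = b·y = 43.252 × 0.37 = 16.00 m²
Wide channel: R ≈ y = 0.37 m
Q = (1/n)·A·R^(2/3)·S^(1/2) = (1/0.019) × 16.00 × 0.3700^(2/3) × 0.0027^(1/2) = 22.56 m³/s
V = Q/A = 22.56/16.00 = 1.409 m/s

1.41 m/s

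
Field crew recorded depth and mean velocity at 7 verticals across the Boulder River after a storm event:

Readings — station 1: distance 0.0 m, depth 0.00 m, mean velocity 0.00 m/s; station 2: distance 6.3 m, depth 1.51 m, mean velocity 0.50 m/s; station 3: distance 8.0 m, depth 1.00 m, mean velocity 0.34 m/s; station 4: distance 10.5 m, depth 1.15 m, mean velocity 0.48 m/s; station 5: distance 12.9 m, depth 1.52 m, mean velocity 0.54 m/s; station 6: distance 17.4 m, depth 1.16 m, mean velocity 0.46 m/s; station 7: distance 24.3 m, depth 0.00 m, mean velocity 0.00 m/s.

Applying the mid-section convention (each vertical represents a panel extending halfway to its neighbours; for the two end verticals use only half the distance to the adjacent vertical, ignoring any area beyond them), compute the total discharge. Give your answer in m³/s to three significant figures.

w_2 = (8.0 − 0.0)/2 = 4 m; q_2 = 0.50 × 1.51 × 4 = 3.020 m³/s
w_3 = (10.5 − 6.3)/2 = 2.1 m; q_3 = 0.34 × 1.00 × 2.1 = 0.7140 m³/s
w_4 = (12.9 − 8.0)/2 = 2.45 m; q_4 = 0.48 × 1.15 × 2.45 = 1.352 m³/s
w_5 = (17.4 − 10.5)/2 = 3.45 m; q_5 = 0.54 × 1.52 × 3.45 = 2.832 m³/s
w_6 = (24.3 − 12.9)/2 = 5.7 m; q_6 = 0.46 × 1.16 × 5.7 = 3.042 m³/s
Stations 1, 7 contribute zero (depth or velocity is 0).
Q = Σ qᵢ = 10.96 m³/s

11.0 m³/s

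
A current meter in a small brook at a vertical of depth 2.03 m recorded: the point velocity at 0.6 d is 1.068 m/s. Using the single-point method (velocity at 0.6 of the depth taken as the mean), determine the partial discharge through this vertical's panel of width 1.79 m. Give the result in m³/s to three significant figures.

v̄ = v₀.₆ = 1.068 m/s
q = v̄ × d × w = 1.068 × 2.03 × 1.79 = 3.881 m³/s

3.88 m³/s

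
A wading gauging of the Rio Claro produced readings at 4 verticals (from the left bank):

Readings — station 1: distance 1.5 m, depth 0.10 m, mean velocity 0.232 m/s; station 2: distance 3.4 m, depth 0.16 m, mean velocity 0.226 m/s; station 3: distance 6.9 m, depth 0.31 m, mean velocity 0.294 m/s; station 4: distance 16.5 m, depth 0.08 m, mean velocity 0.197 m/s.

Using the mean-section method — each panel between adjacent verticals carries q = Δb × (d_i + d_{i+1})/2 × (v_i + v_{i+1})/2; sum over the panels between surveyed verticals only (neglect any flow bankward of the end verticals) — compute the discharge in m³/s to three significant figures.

0.730 m³/s

Panel 1-2: Δb = 1.9 m, d̄ = (0.10+0.16)/2 = 0.13, v̄ = (0.232+0.226)/2 = 0.229 → q = 1.9×0.13×0.229 = 0.05656 m³/s
Panel 2-3: Δb = 3.5 m, d̄ = (0.16+0.31)/2 = 0.235, v̄ = (0.226+0.294)/2 = 0.26 → q = 3.5×0.235×0.26 = 0.2139 m³/s
Panel 3-4: Δb = 9.6 m, d̄ = (0.31+0.08)/2 = 0.195, v̄ = (0.294+0.197)/2 = 0.2455 → q = 9.6×0.195×0.2455 = 0.4596 m³/s
Q = Σ q = 0.7300 m³/s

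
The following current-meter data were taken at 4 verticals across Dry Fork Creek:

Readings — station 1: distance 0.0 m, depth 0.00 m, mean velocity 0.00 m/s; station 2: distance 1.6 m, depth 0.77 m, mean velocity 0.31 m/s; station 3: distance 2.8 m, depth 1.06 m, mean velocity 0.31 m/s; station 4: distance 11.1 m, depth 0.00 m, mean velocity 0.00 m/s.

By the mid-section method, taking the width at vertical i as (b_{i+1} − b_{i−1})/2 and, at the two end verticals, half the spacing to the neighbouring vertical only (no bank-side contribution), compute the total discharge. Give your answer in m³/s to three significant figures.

w_2 = (2.8 − 0.0)/2 = 1.4 m; q_2 = 0.31 × 0.77 × 1.4 = 0.3342 m³/s
w_3 = (11.1 − 1.6)/2 = 4.75 m; q_3 = 0.31 × 1.06 × 4.75 = 1.561 m³/s
Stations 1, 4 contribute zero (depth or velocity is 0).
Q = Σ qᵢ = 1.895 m³/s

1.90 m³/s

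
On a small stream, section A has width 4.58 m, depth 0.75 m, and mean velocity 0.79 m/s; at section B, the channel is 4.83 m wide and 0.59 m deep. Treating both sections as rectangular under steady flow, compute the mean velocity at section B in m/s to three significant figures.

0.952 m/s

Q = A₁V₁ = (4.58×0.75) × 0.79 = 2.714 m³/s
A₂ = 4.83 × 0.59 = 2.850 m²
V₂ = Q/A₂ = 2.714/2.850 = 0.9523 m/s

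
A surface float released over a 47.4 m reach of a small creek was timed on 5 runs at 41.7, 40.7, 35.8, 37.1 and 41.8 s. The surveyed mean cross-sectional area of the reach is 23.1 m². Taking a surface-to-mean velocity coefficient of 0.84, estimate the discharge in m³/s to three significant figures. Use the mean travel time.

t̄ = (41.7 + 40.7 + 35.8 + 37.1 + 41.8) / 5 = 39.42 s
v_surface = L / t̄ = 47.4 / 39.42 = 1.202 m/s
v_mean = 0.84 × 1.202 = 1.010 m/s
Q = A × v_mean = 23.1 × 1.010 = 23.33 m³/s

23.3 m³/s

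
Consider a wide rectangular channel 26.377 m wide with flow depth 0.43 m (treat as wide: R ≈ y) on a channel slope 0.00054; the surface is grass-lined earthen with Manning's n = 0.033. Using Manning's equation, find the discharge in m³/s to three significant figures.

4.55 m³/s

A = b·y = 26.377 × 0.43 = 11.34 m²
Wide channel: R ≈ y = 0.43 m
Q = (1/n)·A·R^(2/3)·S^(1/2) = (1/0.033) × 11.34 × 0.4300^(2/3) × 0.00054^(1/2) = 4.550 m³/s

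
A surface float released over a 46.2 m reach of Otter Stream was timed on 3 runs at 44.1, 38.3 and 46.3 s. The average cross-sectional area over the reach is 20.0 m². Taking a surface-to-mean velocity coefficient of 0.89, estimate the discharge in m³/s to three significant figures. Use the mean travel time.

t̄ = (44.1 + 38.3 + 46.3) / 3 = 42.9 s
v_surface = L / t̄ = 46.2 / 42.9 = 1.077 m/s
v_mean = 0.89 × 1.077 = 0.9585 m/s
Q = A × v_mean = 20.0 × 0.9585 = 19.17 m³/s

19.2 m³/s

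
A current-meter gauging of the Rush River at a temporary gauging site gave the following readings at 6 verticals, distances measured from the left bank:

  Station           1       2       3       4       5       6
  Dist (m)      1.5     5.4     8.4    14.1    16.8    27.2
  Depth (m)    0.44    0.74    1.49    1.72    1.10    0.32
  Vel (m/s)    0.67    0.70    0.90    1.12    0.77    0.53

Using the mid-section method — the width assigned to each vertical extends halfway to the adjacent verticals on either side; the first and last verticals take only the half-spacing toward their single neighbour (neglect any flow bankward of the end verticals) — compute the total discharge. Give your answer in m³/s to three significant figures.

22.7 m³/s

w_1 = (5.4 − 1.5)/2 = 1.95 m; q_1 = 0.67 × 0.44 × 1.95 = 0.5749 m³/s
w_2 = (8.4 − 1.5)/2 = 3.45 m; q_2 = 0.70 × 0.74 × 3.45 = 1.787 m³/s
w_3 = (14.1 − 5.4)/2 = 4.35 m; q_3 = 0.90 × 1.49 × 4.35 = 5.833 m³/s
w_4 = (16.8 − 8.4)/2 = 4.2 m; q_4 = 1.12 × 1.72 × 4.2 = 8.091 m³/s
w_5 = (27.2 − 14.1)/2 = 6.55 m; q_5 = 0.77 × 1.10 × 6.55 = 5.548 m³/s
w_6 = (27.2 − 16.8)/2 = 5.2 m; q_6 = 0.53 × 0.32 × 5.2 = 0.8819 m³/s
Q = Σ qᵢ = 22.72 m³/s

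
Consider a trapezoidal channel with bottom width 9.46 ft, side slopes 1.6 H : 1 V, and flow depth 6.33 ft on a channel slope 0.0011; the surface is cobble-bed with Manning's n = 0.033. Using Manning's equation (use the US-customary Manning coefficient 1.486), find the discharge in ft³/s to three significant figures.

A = (b + z·y)·y = (9.46 + 1.6×6.33)×6.33 = 124.0 ft²
P = b + 2y√(1+z²) = 9.46 + 2×6.33×√(1+1.6²) = 33.35 ft
R = A/P = 124.0/33.35 = 3.718 ft
Q = (1.486/n)·A·R^(2/3)·S^(1/2) = (1.486/0.033) × 124.0 × 3.718^(2/3) × 0.0011^(1/2) = 444.4 ft³/s

444 ft³/s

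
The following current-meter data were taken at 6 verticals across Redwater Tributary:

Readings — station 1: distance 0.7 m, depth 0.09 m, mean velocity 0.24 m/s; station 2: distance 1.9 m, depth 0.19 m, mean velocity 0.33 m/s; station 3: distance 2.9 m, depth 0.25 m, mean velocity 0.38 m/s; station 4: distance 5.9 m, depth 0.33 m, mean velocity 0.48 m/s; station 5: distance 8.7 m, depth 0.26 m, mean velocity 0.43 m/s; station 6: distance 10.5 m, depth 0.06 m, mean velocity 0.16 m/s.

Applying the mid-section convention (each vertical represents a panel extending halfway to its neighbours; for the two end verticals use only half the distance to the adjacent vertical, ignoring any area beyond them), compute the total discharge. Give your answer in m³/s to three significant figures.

w_1 = (1.9 − 0.7)/2 = 0.6 m; q_1 = 0.24 × 0.09 × 0.6 = 0.01296 m³/s
w_2 = (2.9 − 0.7)/2 = 1.1 m; q_2 = 0.33 × 0.19 × 1.1 = 0.06897 m³/s
w_3 = (5.9 − 1.9)/2 = 2 m; q_3 = 0.38 × 0.25 × 2 = 0.1900 m³/s
w_4 = (8.7 − 2.9)/2 = 2.9 m; q_4 = 0.48 × 0.33 × 2.9 = 0.4594 m³/s
w_5 = (10.5 − 5.9)/2 = 2.3 m; q_5 = 0.43 × 0.26 × 2.3 = 0.2571 m³/s
w_6 = (10.5 − 8.7)/2 = 0.9 m; q_6 = 0.16 × 0.06 × 0.9 = 0.008640 m³/s
Q = Σ qᵢ = 0.9971 m³/s

0.997 m³/s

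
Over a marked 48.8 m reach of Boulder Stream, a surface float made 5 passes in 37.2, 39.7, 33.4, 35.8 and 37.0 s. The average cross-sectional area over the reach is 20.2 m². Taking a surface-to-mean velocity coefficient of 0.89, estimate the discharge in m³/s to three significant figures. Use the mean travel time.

24.0 m³/s

t̄ = (37.2 + 39.7 + 33.4 + 35.8 + 37.0) / 5 = 36.62 s
v_surface = L / t̄ = 48.8 / 36.62 = 1.333 m/s
v_mean = 0.89 × 1.333 = 1.186 m/s
Q = A × v_mean = 20.2 × 1.186 = 23.96 m³/s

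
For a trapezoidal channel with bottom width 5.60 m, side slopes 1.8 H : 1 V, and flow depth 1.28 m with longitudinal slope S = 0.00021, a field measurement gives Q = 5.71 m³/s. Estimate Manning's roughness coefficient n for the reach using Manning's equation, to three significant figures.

0.0245

A = (b + z·y)·y = (5.60 + 1.8×1.28)×1.28 = 10.12 m²
P = b + 2y√(1+z²) = 5.60 + 2×1.28×√(1+1.8²) = 10.87 m
R = A/P = 10.12/10.87 = 0.9306 m
n = (1/Q)·A·R^(2/3)·S^(1/2) = (1/5.71) × 10.12 × 0.9532 × 0.01449 = 0.02447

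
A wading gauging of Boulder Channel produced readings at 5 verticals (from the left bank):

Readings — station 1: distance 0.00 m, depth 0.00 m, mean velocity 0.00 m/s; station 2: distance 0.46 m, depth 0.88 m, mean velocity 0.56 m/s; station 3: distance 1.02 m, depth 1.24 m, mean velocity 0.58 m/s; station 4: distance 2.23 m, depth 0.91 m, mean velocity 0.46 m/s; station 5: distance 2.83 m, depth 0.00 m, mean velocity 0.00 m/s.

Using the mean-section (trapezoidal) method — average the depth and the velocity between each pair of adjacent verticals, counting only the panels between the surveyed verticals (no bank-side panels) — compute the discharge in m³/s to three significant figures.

1.13 m³/s

Panel 1-2: Δb = 0.46 m, d̄ = (0.00+0.88)/2 = 0.44, v̄ = (0.00+0.56)/2 = 0.28 → q = 0.46×0.44×0.28 = 0.05667 m³/s
Panel 2-3: Δb = 0.56 m, d̄ = (0.88+1.24)/2 = 1.06, v̄ = (0.56+0.58)/2 = 0.57 → q = 0.56×1.06×0.57 = 0.3384 m³/s
Panel 3-4: Δb = 1.21 m, d̄ = (1.24+0.91)/2 = 1.075, v̄ = (0.58+0.46)/2 = 0.52 → q = 1.21×1.075×0.52 = 0.6764 m³/s
Panel 4-5: Δb = 0.6 m, d̄ = (0.91+0.00)/2 = 0.455, v̄ = (0.46+0.00)/2 = 0.23 → q = 0.6×0.455×0.23 = 0.06279 m³/s
Q = Σ q = 1.134 m³/s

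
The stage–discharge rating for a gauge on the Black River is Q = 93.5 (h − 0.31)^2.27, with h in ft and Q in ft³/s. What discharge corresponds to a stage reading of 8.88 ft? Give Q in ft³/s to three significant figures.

Q = 93.5 × (8.88 − 0.31)^2.27 = 93.5 × 8.57^2.27 = 12270 ft³/s

12300 ft³/s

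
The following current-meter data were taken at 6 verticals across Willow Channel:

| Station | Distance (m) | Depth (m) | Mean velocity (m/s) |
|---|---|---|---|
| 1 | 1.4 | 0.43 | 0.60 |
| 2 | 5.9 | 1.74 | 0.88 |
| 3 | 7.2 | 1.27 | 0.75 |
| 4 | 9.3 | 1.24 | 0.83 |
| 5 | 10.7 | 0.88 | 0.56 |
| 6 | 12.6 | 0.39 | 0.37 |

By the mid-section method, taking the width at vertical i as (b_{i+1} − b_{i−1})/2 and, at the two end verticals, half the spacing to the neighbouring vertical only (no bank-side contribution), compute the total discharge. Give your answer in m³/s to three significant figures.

9.39 m³/s

w_1 = (5.9 − 1.4)/2 = 2.25 m; q_1 = 0.60 × 0.43 × 2.25 = 0.5805 m³/s
w_2 = (7.2 − 1.4)/2 = 2.9 m; q_2 = 0.88 × 1.74 × 2.9 = 4.440 m³/s
w_3 = (9.3 − 5.9)/2 = 1.7 m; q_3 = 0.75 × 1.27 × 1.7 = 1.619 m³/s
w_4 = (10.7 − 7.2)/2 = 1.75 m; q_4 = 0.83 × 1.24 × 1.75 = 1.801 m³/s
w_5 = (12.6 − 9.3)/2 = 1.65 m; q_5 = 0.56 × 0.88 × 1.65 = 0.8131 m³/s
w_6 = (12.6 − 10.7)/2 = 0.95 m; q_6 = 0.37 × 0.39 × 0.95 = 0.1371 m³/s
Q = Σ qᵢ = 9.392 m³/s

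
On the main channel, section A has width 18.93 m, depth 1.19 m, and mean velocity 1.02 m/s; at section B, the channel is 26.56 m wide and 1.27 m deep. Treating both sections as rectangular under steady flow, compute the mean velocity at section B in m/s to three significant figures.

0.681 m/s

Q = A₁V₁ = (18.93×1.19) × 1.02 = 22.98 m³/s
A₂ = 26.56 × 1.27 = 33.73 m²
V₂ = Q/A₂ = 22.98/33.73 = 0.6812 m/s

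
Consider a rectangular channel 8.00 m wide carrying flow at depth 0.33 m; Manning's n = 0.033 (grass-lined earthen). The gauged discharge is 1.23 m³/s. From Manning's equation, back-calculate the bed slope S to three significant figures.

0.00115

A = b·y = 8.00 × 0.33 = 2.640 m²
P = b + 2y = 8.00 + 2×0.33 = 8.660 m
R = A/P = 2.640/8.660 = 0.3048 m
S = (Q·n / (1·A·R^(2/3)))² = (1.23×0.033 / (1×2.640×0.4530))² = 0.001152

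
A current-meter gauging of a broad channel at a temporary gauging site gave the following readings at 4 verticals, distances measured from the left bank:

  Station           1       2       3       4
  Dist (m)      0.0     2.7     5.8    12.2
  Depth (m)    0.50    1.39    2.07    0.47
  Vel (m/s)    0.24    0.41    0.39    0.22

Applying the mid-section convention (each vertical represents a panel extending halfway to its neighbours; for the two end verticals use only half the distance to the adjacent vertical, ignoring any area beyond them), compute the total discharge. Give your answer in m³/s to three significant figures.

w_1 = (2.7 − 0.0)/2 = 1.35 m; q_1 = 0.24 × 0.50 × 1.35 = 0.1620 m³/s
w_2 = (5.8 − 0.0)/2 = 2.9 m; q_2 = 0.41 × 1.39 × 2.9 = 1.653 m³/s
w_3 = (12.2 − 2.7)/2 = 4.75 m; q_3 = 0.39 × 2.07 × 4.75 = 3.835 m³/s
w_4 = (12.2 − 5.8)/2 = 3.2 m; q_4 = 0.22 × 0.47 × 3.2 = 0.3309 m³/s
Q = Σ qᵢ = 5.980 m³/s

5.98 m³/s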